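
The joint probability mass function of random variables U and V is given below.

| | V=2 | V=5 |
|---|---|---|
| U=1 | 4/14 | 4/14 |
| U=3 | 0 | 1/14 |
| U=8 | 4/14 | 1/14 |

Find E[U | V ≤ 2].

P(V ≤ 2) = 4/7.
Summing U·P(U=x,V=y) over the conditioning event gives 18/7.
E[U | V ≤ 2] = (18/7) / (4/7) = 9/2.

9/2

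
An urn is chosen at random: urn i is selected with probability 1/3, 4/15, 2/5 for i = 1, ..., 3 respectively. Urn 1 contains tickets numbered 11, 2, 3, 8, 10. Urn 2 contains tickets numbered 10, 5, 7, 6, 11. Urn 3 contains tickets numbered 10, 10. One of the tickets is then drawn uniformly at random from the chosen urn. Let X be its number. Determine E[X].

E[X | urn 1] = (11+2+3+8+10)/5 = 34/5.
E[X | urn 2] = (10+5+7+6+11)/5 = 39/5.
E[X | urn 3] = (10+10)/2 = 10.
By the law of total expectation,
E[X] = (1/3)·(34/5) + (4/15)·(39/5) + (2/5)·(10) = 626/75.

626/75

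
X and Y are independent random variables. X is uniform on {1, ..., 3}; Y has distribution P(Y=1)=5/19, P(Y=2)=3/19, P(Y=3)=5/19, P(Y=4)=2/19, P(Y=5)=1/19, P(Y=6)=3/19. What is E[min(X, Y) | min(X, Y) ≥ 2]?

P(min(X, Y) ≥ 2) = 28/57.
Summing min(X,Y)·P(x,y) over outcomes with min(X, Y) ≥ 2 gives 67/57.
E[min(X, Y) | min(X, Y) ≥ 2] = (67/57) / (28/57) = 67/28.

67/28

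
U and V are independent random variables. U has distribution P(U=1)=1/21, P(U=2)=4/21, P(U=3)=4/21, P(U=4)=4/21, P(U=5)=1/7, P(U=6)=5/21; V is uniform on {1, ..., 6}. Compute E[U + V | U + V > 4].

P(U + V > 4) = 37/42.
Summing (U+V)·P(x,y) over outcomes with U + V > 4 gives 440/63.
E[U + V | U + V > 4] = (440/63) / (37/42) = 880/111.

880/111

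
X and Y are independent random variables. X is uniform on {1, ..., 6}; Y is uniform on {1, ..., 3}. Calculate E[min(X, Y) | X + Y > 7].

P(X + Y > 7) = 1/6.
Summing min(X,Y)·P(x,y) over outcomes with X + Y > 7 gives 4/9.
E[min(X, Y) | X + Y > 7] = (4/9) / (1/6) = 8/3.

8/3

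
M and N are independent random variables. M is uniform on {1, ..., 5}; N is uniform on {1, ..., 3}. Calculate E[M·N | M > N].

65/9

P(M > N) = 3/5.
Summing MN·P(x,y) over outcomes with M > N gives 13/3.
E[M·N | M > N] = (13/3) / (3/5) = 65/9.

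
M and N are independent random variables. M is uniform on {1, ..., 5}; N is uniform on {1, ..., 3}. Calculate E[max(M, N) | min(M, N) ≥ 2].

29/8

Outcomes with min(M, N) ≥ 2: (2,2), (2,3), (3,2), (3,3), (4,2), (4,3), (5,2), (5,3), each with probability 1/15.
E[max(M, N) | min(M, N) ≥ 2] = (2 + 3 + 3 + 3 + 4 + 4 + 5 + 5) / 8 = 29/8.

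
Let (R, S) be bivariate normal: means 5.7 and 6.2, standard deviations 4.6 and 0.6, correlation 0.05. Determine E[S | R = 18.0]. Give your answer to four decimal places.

E[S | R=x] = μ_S + ρ(σ_S/σ_R)(x − μ_R) for jointly normal variables.
E[S | R=18.0] = 6.2 + (0.05)·(0.6/4.6)·(18.0 − (5.7)) = 6.2 + (0.0065217)·(12.3) = 6.2802.

6.2802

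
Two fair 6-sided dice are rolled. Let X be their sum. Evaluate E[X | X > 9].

32/3

P(X > 9) = 1/6.
Σ over the event: 10·1/12 + 11·1/18 + 12·1/36 = 16/9.
E[X | X > 9] = (16/9) / (1/6) = 32/3.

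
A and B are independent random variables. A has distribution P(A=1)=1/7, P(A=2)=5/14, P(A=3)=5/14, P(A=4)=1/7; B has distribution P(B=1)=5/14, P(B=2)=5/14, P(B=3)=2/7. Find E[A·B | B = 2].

P(B = 2) = 5/14.
Summing AB·P(x,y) over outcomes with B = 2 gives 25/14.
E[A·B | B = 2] = (25/14) / (5/14) = 5.

5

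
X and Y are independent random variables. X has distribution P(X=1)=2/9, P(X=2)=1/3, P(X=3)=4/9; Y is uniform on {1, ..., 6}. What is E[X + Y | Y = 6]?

P(Y = 6) = 1/6.
Summing (X+Y)·P(x,y) over outcomes with Y = 6 gives 37/27.
E[X + Y | Y = 6] = (37/27) / (1/6) = 74/9.

74/9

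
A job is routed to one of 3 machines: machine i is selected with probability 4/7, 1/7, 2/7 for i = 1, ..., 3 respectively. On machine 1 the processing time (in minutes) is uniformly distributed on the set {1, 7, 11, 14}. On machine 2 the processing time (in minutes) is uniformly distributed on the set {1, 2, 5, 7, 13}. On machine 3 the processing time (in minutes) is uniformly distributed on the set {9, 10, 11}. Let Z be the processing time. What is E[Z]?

293/35

E[Z | machine 1] = (1+7+11+14)/4 = 33/4.
E[Z | machine 2] = (1+2+5+7+13)/5 = 28/5.
E[Z | machine 3] = (9+10+11)/3 = 10.
By the law of total expectation,
E[Z] = (4/7)·(33/4) + (1/7)·(28/5) + (2/7)·(10) = 293/35.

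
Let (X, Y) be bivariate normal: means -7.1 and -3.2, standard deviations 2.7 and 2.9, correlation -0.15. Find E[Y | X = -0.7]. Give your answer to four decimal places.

The regression of Y on X has slope ρ·σ_Y/σ_X and passes through (μ_X, μ_Y).
E[Y | X=-0.7] = -3.2 + (-0.15)·(2.9/2.7)·(-0.7 − (-7.1)) = -3.2 + (-0.16111)·(6.4) = -4.2311.

-4.2311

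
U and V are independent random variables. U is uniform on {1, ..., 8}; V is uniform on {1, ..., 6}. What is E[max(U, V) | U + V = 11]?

27/4

Outcomes with U + V = 11: (5,6), (6,5), (7,4), (8,3), each with probability 1/48.
E[max(U, V) | U + V = 11] = (6 + 6 + 7 + 8) / 4 = 27/4.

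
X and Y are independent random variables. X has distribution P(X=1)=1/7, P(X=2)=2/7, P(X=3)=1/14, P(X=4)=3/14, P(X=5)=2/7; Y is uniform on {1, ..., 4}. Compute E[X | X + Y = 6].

43/12

P(X + Y = 6) = 3/14.
Summing X·P(x,y) over outcomes with X + Y = 6 gives 43/56.
E[X | X + Y = 6] = (43/56) / (3/14) = 43/12.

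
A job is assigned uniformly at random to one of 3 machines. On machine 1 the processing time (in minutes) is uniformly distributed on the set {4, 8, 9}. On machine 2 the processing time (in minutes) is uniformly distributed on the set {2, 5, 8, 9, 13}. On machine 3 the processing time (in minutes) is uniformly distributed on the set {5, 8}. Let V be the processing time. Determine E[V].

E[V | machine 1] = (4+8+9)/3 = 7.
E[V | machine 2] = (2+5+8+9+13)/5 = 37/5.
E[V | machine 3] = (5+8)/2 = 13/2.
E[V] = (1/3)·(7) + (1/3)·(37/5) + (1/3)·(13/2) = 209/30.

209/30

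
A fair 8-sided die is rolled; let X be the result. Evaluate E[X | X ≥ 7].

15/2

Given X ≥ 7, X is equally likely to be any of {7, 8}.
E[X | X ≥ 7] = (7 + 8) / 2 = 15/2.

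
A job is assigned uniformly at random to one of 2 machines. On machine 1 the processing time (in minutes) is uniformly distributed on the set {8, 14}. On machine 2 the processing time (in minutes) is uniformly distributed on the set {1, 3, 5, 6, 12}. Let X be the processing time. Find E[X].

E[X | machine 1] = (8+14)/2 = 11.
E[X | machine 2] = (1+3+5+6+12)/5 = 27/5.
By the law of total expectation,
E[X] = (1/2)·(11) + (1/2)·(27/5) = 41/5.

41/5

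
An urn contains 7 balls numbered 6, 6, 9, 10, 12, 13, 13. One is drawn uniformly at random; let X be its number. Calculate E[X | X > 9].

12

P(X > 9) = 4/7.
Σ over the event: 10·1/7 + 12·1/7 + 13·2/7 = 48/7.
E[X | X > 9] = (48/7) / (4/7) = 12.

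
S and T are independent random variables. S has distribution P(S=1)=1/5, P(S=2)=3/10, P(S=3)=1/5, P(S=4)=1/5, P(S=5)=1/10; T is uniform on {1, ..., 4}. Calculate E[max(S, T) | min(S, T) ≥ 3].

4

P(min(S, T) ≥ 3) = 1/4.
Summing max(S,T)·P(x,y) over outcomes with min(S, T) ≥ 3 gives 1.
E[max(S, T) | min(S, T) ≥ 3] = (1) / (1/4) = 4.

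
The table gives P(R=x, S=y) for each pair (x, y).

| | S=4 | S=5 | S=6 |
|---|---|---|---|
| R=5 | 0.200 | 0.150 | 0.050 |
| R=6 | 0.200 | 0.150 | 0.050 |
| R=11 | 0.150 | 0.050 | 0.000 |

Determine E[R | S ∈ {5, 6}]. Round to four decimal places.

6.1111

P(S ∈ {5, 6}) = 0.450.
Σ R·P over the event = 5·(0.150) + 5·(0.050) + 6·(0.150) + 6·(0.050) + 11·(0.050) = 2.750.
E[R | S ∈ {5, 6}] = (2.750) / (0.450) = 6.1111.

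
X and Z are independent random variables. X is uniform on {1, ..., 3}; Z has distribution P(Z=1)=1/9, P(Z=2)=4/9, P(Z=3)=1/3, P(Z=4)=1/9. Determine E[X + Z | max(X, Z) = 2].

31/9

P(max(X, Z) = 2) = 1/3.
Summing (X+Z)·P(x,y) over outcomes with max(X, Z) = 2 gives 31/27.
E[X + Z | max(X, Z) = 2] = (31/27) / (1/3) = 31/9.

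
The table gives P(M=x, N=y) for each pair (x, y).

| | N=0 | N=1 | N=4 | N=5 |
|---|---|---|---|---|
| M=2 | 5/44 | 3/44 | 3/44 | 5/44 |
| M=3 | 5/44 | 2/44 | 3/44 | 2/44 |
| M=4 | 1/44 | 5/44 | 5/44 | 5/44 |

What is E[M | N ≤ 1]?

61/21

P(N ≤ 1) = 21/44.
Σ M·P over the event = 2·(5/44) + 2·(3/44) + 3·(5/44) + 3·(2/44) + 4·(1/44) + 4·(5/44) = 61/44.
E[M | N ≤ 1] = (61/44) / (21/44) = 61/21.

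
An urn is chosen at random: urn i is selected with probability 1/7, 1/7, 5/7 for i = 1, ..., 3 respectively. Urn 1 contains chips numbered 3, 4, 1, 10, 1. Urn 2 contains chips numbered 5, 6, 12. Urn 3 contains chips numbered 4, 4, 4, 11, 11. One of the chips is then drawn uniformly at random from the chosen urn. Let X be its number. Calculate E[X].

682/105

E[X | urn 1] = (3+4+1+10+1)/5 = 19/5.
E[X | urn 2] = (5+6+12)/3 = 23/3.
E[X | urn 3] = (4+4+4+11+11)/5 = 34/5.
E[X] = (1/7)·(19/5) + (1/7)·(23/3) + (5/7)·(34/5) = 682/105.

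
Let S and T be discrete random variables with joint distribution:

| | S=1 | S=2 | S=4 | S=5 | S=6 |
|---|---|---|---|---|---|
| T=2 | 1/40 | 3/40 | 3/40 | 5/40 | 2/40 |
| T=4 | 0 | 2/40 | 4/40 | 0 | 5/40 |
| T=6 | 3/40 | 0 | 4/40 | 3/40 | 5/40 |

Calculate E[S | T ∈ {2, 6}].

120/29

P(T ∈ {2, 6}) = 29/40.
Summing S·P(S=x,T=y) over the conditioning event gives 3.
E[S | T ∈ {2, 6}] = (3) / (29/40) = 120/29.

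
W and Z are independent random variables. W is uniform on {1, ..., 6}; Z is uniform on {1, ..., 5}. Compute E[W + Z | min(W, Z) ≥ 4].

P(min(W, Z) ≥ 4) = 1/5.
Summing (W+Z)·P(x,y) over outcomes with min(W, Z) ≥ 4 gives 19/10.
E[W + Z | min(W, Z) ≥ 4] = (19/10) / (1/5) = 19/2.

19/2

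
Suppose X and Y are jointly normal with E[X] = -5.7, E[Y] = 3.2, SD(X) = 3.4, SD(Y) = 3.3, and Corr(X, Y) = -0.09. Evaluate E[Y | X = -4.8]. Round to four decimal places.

E[Y | X=x] = μ_Y + ρ(σ_Y/σ_X)(x − μ_X) for jointly normal variables.
E[Y | X=-4.8] = 3.2 + (-0.09)·(3.3/3.4)·(-4.8 − (-5.7)) = 3.2 + (-0.087353)·(0.9) = 3.1214.

3.1214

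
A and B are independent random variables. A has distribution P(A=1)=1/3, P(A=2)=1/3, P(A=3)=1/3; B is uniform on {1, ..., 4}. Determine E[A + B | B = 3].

5

P(B = 3) = 1/4.
Summing (A+B)·P(x,y) over outcomes with B = 3 gives 5/4.
E[A + B | B = 3] = (5/4) / (1/4) = 5.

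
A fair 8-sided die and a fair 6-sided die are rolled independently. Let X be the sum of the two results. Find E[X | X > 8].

32/3

P(X > 8) = 7/16.
Σ over the event: 9·1/8 + 10·5/48 + 11·1/12 + 12·1/16 + 13·1/24 + 14·1/48 = 14/3.
E[X | X > 8] = (14/3) / (7/16) = 32/3.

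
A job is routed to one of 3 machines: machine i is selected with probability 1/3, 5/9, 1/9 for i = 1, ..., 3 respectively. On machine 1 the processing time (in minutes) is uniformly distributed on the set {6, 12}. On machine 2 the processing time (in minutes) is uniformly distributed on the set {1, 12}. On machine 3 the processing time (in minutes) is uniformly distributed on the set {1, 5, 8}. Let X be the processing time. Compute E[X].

E[X | machine 1] = (6+12)/2 = 9.
E[X | machine 2] = (1+12)/2 = 13/2.
E[X | machine 3] = (1+5+8)/3 = 14/3.
By the law of total expectation,
E[X] = (1/3)·(9) + (5/9)·(13/2) + (1/9)·(14/3) = 385/54.

385/54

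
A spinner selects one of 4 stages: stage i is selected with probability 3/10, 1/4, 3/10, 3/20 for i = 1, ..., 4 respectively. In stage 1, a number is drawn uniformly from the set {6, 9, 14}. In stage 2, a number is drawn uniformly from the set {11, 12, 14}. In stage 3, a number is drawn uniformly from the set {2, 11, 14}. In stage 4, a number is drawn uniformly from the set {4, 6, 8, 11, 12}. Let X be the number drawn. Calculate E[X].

E[X | stage 1] = (6+9+14)/3 = 29/3.
E[X | stage 2] = (11+12+14)/3 = 37/3.
E[X | stage 3] = (2+11+14)/3 = 9.
E[X | stage 4] = (4+6+8+11+12)/5 = 41/5.
By the law of total expectation,
E[X] = (3/10)·(29/3) + (1/4)·(37/3) + (3/10)·(9) + (3/20)·(41/5) = 1487/150.

1487/150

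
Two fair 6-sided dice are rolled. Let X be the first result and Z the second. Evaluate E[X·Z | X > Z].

35/3

P(X > Z) = 5/12.
Summing XZ·P(x,y) over outcomes with X > Z gives 175/36.
E[X·Z | X > Z] = (175/36) / (5/12) = 35/3.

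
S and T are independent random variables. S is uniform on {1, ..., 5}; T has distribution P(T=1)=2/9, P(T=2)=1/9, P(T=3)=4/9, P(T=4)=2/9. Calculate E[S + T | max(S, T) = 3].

73/15

P(max(S, T) = 3) = 1/3.
Summing (S+T)·P(x,y) over outcomes with max(S, T) = 3 gives 73/45.
E[S + T | max(S, T) = 3] = (73/45) / (1/3) = 73/15.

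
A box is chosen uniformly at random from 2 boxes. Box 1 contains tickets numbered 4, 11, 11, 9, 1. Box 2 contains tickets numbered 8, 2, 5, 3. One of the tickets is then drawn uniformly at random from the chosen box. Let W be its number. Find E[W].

E[W | box 1] = (4+11+11+9+1)/5 = 36/5.
E[W | box 2] = (8+2+5+3)/4 = 9/2.
E[W] = (1/2)·(36/5) + (1/2)·(9/2) = 117/20.

117/20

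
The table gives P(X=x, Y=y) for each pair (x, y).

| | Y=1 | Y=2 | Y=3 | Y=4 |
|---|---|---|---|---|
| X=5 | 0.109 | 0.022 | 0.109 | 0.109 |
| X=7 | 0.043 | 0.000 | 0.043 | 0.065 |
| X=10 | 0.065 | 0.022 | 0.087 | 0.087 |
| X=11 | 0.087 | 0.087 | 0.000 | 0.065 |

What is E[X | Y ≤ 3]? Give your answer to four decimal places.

8.0950

P(Y ≤ 3) = 0.674.
Summing X·P(X=x,Y=y) over the conditioning event gives 5.456.
E[X | Y ≤ 3] = (5.456) / (0.674) = 8.0950.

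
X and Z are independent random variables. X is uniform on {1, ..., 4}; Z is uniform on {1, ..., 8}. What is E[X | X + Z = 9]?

Outcomes with X + Z = 9: (1,8), (2,7), (3,6), (4,5), each with probability 1/32.
E[X | X + Z = 9] = (1 + 2 + 3 + 4) / 4 = 5/2.

5/2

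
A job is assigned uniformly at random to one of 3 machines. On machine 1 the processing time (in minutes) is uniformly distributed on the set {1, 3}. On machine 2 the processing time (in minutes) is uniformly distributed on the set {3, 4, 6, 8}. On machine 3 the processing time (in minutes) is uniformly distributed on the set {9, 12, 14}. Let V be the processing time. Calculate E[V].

227/36

E[V | machine 1] = (1+3)/2 = 2.
E[V | machine 2] = (3+4+6+8)/4 = 21/4.
E[V | machine 3] = (9+12+14)/3 = 35/3.
By the law of total expectation,
E[V] = (1/3)·(2) + (1/3)·(21/4) + (1/3)·(35/3) = 227/36.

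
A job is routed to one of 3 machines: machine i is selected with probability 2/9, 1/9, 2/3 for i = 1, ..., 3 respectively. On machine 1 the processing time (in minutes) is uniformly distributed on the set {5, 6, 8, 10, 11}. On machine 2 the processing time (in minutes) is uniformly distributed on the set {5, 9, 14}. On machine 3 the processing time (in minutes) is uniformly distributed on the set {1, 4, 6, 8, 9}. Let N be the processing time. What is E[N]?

E[N | machine 1] = (5+6+8+10+11)/5 = 8.
E[N | machine 2] = (5+9+14)/3 = 28/3.
E[N | machine 3] = (1+4+6+8+9)/5 = 28/5.
E[N] = (2/9)·(8) + (1/9)·(28/3) + (2/3)·(28/5) = 884/135.

884/135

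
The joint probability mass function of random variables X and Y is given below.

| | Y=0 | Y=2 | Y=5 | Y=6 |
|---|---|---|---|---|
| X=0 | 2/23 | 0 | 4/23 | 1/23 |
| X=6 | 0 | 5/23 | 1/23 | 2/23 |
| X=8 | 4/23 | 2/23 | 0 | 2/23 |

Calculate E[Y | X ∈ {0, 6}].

53/15

P(X ∈ {0, 6}) = 15/23.
Σ Y·P over the event = 0·(2/23) + 5·(4/23) + 6·(1/23) + 2·(5/23) + 5·(1/23) + 6·(2/23) = 53/23.
E[Y | X ∈ {0, 6}] = (53/23) / (15/23) = 53/15.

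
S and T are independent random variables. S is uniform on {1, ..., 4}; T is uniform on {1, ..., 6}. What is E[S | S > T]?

Outcomes with S > T: (2,1), (3,1), (3,2), (4,1), (4,2), (4,3), each with probability 1/24.
E[S | S > T] = (2 + 3 + 3 + 4 + 4 + 4) / 6 = 10/3.

10/3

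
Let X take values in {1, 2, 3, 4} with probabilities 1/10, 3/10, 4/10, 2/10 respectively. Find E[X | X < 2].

1

P(X < 2) = 1/10.
Σ over the event: 1·1/10 = 1/10.
E[X | X < 2] = (1/10) / (1/10) = 1.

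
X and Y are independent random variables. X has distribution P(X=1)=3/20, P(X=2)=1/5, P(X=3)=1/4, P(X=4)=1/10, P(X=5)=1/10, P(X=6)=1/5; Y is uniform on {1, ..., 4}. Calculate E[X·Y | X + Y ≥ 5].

P(X + Y ≥ 5) = 29/40.
Summing XY·P(x,y) over outcomes with X + Y ≥ 5 gives 623/80.
E[X·Y | X + Y ≥ 5] = (623/80) / (29/40) = 623/58.

623/58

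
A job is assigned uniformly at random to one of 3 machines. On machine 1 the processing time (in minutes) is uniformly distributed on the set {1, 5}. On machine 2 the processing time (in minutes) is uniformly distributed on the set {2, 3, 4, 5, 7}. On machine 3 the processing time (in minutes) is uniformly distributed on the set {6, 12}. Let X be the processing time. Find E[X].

27/5

E[X | machine 1] = (1+5)/2 = 3.
E[X | machine 2] = (2+3+4+5+7)/5 = 21/5.
E[X | machine 3] = (6+12)/2 = 9.
By the law of total expectation,
E[X] = (1/3)·(3) + (1/3)·(21/5) + (1/3)·(9) = 27/5.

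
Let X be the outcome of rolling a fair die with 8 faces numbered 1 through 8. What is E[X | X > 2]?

11/2

Given X > 2, X is equally likely to be any of {3, 4, 5, 6, 7, 8}.
E[X | X > 2] = (3 + 4 + 5 + 6 + 7 + 8) / 6 = 11/2.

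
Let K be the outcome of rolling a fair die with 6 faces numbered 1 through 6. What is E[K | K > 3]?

Given K > 3, K is equally likely to be any of {4, 5, 6}.
E[K | K > 3] = (4 + 5 + 6) / 3 = 5.

5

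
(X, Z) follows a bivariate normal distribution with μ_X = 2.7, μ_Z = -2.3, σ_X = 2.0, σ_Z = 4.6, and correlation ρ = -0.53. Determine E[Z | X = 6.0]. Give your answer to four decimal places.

E[Z | X=x] = μ_Z + ρ(σ_Z/σ_X)(x − μ_X) for jointly normal variables.
E[Z | X=6.0] = -2.3 + (-0.53)·(4.6/2.0)·(6.0 − (2.7)) = -2.3 + (-1.219)·(3.3) = -6.3227.

-6.3227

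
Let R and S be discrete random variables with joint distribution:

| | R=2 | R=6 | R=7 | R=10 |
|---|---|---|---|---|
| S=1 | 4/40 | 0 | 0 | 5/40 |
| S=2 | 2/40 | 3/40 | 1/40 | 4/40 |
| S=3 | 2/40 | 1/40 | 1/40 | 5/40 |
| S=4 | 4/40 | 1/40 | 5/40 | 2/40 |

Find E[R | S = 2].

69/10

P(S = 2) = 1/4.
Σ R·P over the event = 2·(2/40) + 6·(3/40) + 7·(1/40) + 10·(4/40) = 69/40.
E[R | S = 2] = (69/40) / (1/4) = 69/10.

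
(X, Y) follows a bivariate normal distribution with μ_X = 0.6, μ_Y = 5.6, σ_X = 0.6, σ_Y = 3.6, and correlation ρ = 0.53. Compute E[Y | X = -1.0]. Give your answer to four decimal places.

The regression of Y on X has slope ρ·σ_Y/σ_X and passes through (μ_X, μ_Y).
E[Y | X=-1.0] = 5.6 + (0.53)·(3.6/0.6)·(-1.0 − (0.6)) = 5.6 + (3.18)·(-1.6) = 0.5120.

0.5120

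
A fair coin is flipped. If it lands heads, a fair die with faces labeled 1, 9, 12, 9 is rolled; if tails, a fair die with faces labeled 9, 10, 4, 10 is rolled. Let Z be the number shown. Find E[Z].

E[Z | heads] = (1+9+12+9)/4 = 31/4.
E[Z | tails] = (9+10+4+10)/4 = 33/4.
By the law of total expectation,
E[Z] = (1/2)·(31/4) + (1/2)·(33/4) = 8.

8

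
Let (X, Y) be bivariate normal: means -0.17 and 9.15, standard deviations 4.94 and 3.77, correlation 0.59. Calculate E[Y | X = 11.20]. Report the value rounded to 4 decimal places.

The regression of Y on X has slope ρ·σ_Y/σ_X and passes through (μ_X, μ_Y).
E[Y | X=11.20] = 9.15 + (0.59)·(3.77/4.94)·(11.20 − (-0.17)) = 9.15 + (0.45026)·(11.37) = 14.2695.

14.2695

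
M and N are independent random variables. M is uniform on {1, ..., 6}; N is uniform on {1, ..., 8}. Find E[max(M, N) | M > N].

P(M > N) = 5/16.
Summing max(M,N)·P(x,y) over outcomes with M > N gives 35/24.
E[max(M, N) | M > N] = (35/24) / (5/16) = 14/3.

14/3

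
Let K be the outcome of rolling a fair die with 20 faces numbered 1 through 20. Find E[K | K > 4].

P(K > 4) = 4/5.
E[K | K > 4] = (10) / (4/5) = 25/2.

25/2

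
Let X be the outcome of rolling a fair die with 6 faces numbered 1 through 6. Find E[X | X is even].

Given X is even, X is equally likely to be any of {2, 4, 6}.
E[X | X is even] = (2 + 4 + 6) / 3 = 4.

4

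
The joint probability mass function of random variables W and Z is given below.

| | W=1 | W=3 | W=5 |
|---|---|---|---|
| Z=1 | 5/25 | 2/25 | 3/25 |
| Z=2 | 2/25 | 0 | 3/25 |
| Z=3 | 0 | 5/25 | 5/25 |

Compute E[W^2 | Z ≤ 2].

35/3

P(Z ≤ 2) = 3/5.
Summing W^2·P(W=x,Z=y) over the conditioning event gives 7.
E[W^2 | Z ≤ 2] = (7) / (3/5) = 35/3.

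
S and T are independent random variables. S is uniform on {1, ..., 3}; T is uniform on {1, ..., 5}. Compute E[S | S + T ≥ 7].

8/3

P(S + T ≥ 7) = 1/5.
Summing S·P(x,y) over outcomes with S + T ≥ 7 gives 8/15.
E[S | S + T ≥ 7] = (8/15) / (1/5) = 8/3.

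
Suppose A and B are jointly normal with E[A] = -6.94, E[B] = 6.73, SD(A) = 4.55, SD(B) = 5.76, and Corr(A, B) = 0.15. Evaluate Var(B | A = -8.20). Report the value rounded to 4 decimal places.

The conditional variance in a bivariate normal is σ_B²(1 − ρ²), independent of x.
Var(B | A=-8.20) = (5.76)²·(1 − (0.15)²) = 33.1776·0.9775 = 32.4311.

32.4311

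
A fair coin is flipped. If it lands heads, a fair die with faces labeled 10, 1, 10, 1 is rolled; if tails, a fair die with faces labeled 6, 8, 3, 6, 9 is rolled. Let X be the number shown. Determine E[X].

119/20

E[X | heads] = (10+1+10+1)/4 = 11/2.
E[X | tails] = (6+8+3+6+9)/5 = 32/5.
By the law of total expectation,
E[X] = (1/2)·(11/2) + (1/2)·(32/5) = 119/20.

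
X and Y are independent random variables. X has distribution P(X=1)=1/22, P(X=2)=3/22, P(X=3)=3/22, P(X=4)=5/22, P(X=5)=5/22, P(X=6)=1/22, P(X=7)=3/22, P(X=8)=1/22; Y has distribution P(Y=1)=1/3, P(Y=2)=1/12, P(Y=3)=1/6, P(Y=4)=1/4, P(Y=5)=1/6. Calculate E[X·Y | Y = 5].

P(Y = 5) = 1/6.
Summing XY·P(x,y) over outcomes with Y = 5 gives 40/11.
E[X·Y | Y = 5] = (40/11) / (1/6) = 240/11.

240/11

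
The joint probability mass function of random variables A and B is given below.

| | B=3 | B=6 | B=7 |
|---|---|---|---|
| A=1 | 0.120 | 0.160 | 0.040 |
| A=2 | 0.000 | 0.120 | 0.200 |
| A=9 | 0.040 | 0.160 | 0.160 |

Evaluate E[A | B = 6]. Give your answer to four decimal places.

P(B = 6) = 0.440.
Σ A·P over the event = 1·(0.160) + 2·(0.120) + 9·(0.160) = 1.840.
E[A | B = 6] = (1.840) / (0.440) = 4.1818.

4.1818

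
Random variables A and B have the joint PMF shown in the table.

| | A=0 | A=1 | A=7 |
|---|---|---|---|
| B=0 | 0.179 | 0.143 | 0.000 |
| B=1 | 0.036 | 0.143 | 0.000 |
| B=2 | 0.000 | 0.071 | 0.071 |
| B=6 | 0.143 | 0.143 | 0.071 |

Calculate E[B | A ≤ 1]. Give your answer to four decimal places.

P(A ≤ 1) = 0.858.
Σ B·P over the event = 0·(0.179) + 1·(0.036) + 6·(0.143) + 0·(0.143) + 1·(0.143) + 2·(0.071) + 6·(0.143) = 2.037.
E[B | A ≤ 1] = (2.037) / (0.858) = 2.3741.

2.3741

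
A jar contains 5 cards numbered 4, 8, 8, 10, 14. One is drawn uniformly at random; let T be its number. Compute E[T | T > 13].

P(T > 13) = 1/5.
Σ over the event: 14·1/5 = 14/5.
E[T | T > 13] = (14/5) / (1/5) = 14.

14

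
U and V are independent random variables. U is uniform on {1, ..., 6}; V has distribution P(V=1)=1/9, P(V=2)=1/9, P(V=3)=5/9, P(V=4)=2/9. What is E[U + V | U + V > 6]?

P(U + V > 6) = 13/27.
Summing (U+V)·P(x,y) over outcomes with U + V > 6 gives 35/9.
E[U + V | U + V > 6] = (35/9) / (13/27) = 105/13.

105/13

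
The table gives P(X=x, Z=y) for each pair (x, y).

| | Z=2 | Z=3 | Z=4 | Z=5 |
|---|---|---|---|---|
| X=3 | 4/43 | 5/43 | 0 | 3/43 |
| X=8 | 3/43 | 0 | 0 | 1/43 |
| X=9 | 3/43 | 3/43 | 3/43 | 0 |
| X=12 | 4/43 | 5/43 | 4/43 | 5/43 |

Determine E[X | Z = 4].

P(Z = 4) = 7/43.
Σ X·P over the event = 9·(3/43) + 12·(4/43) = 75/43.
E[X | Z = 4] = (75/43) / (7/43) = 75/7.

75/7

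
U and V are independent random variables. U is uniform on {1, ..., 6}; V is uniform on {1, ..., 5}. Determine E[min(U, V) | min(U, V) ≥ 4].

Outcomes with min(U, V) ≥ 4: (4,4), (4,5), (5,4), (5,5), (6,4), (6,5), each with probability 1/30.
E[min(U, V) | min(U, V) ≥ 4] = (4 + 4 + 4 + 5 + 4 + 5) / 6 = 13/3.

13/3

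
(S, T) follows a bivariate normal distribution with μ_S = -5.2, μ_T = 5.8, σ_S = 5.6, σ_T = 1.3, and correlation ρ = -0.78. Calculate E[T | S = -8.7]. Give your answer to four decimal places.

For a bivariate normal, E[T | S=x] = μ_T + ρ·(σ_T/σ_S)·(x − μ_S).
E[T | S=-8.7] = 5.8 + (-0.78)·(1.3/5.6)·(-8.7 − (-5.2)) = 5.8 + (-0.18107143)·(-3.5) = 6.4338.

6.4338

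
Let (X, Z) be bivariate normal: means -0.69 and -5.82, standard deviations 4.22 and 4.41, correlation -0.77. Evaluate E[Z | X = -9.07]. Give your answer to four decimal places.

The regression of Z on X has slope ρ·σ_Z/σ_X and passes through (μ_X, μ_Z).
E[Z | X=-9.07] = -5.82 + (-0.77)·(4.41/4.22)·(-9.07 − (-0.69)) = -5.82 + (-0.80467)·(-8.38) = 0.9231.

0.9231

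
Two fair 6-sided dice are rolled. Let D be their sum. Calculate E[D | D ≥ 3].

50/7

P(D ≥ 3) = 35/36.
E[D | D ≥ 3] = (125/18) / (35/36) = 50/7.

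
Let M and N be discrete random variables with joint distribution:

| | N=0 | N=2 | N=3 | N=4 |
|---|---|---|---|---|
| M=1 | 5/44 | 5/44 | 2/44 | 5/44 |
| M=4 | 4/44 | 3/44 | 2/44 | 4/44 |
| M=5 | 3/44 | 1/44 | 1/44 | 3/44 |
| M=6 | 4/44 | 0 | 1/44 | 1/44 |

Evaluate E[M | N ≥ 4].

P(N ≥ 4) = 13/44.
Σ M·P over the event = 1·(5/44) + 4·(4/44) + 5·(3/44) + 6·(1/44) = 21/22.
E[M | N ≥ 4] = (21/22) / (13/44) = 42/13.

42/13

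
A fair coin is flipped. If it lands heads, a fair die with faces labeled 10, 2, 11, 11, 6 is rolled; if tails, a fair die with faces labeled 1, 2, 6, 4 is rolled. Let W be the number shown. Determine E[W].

E[W | heads] = (10+2+11+11+6)/5 = 8.
E[W | tails] = (1+2+6+4)/4 = 13/4.
E[W] = (1/2)·(8) + (1/2)·(13/4) = 45/8.

45/8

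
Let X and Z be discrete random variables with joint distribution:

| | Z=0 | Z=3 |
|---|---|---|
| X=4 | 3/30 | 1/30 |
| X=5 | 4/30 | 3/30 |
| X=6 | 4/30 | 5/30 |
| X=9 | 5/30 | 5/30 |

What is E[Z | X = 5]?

P(X = 5) = 7/30.
Summing Z·P(X=x,Z=y) over the conditioning event gives 3/10.
E[Z | X = 5] = (3/10) / (7/30) = 9/7.

9/7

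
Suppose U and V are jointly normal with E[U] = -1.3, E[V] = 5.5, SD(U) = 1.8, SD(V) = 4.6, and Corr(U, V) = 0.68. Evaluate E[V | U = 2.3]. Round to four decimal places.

11.7560

E[V | U=x] = μ_V + ρ(σ_V/σ_U)(x − μ_U) for jointly normal variables.
E[V | U=2.3] = 5.5 + (0.68)·(4.6/1.8)·(2.3 − (-1.3)) = 5.5 + (1.73778)·(3.6) = 11.7560.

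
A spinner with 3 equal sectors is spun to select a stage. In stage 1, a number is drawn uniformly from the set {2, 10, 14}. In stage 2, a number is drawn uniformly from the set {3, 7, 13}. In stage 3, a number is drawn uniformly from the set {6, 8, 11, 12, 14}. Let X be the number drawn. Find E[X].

E[X | stage 1] = (2+10+14)/3 = 26/3.
E[X | stage 2] = (3+7+13)/3 = 23/3.
E[X | stage 3] = (6+8+11+12+14)/5 = 51/5.
By the law of total expectation,
E[X] = (1/3)·(26/3) + (1/3)·(23/3) + (1/3)·(51/5) = 398/45.

398/45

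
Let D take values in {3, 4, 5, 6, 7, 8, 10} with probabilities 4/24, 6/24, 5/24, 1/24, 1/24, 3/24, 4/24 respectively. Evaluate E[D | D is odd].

P(D is odd) = 5/12.
Σ over the event: 3·1/6 + 5·5/24 + 7·1/24 = 11/6.
E[D | D is odd] = (11/6) / (5/12) = 22/5.

22/5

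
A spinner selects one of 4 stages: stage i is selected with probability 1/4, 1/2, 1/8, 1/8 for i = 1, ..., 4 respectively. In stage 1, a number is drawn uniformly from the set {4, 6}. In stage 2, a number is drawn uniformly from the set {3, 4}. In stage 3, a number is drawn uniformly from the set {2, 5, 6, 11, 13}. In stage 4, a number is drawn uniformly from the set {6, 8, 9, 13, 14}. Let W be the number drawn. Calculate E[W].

207/40

E[W | stage 1] = (4+6)/2 = 5.
E[W | stage 2] = (3+4)/2 = 7/2.
E[W | stage 3] = (2+5+6+11+13)/5 = 37/5.
E[W | stage 4] = (6+8+9+13+14)/5 = 10.
E[W] = (1/4)·(5) + (1/2)·(7/2) + (1/8)·(37/5) + (1/8)·(10) = 207/40.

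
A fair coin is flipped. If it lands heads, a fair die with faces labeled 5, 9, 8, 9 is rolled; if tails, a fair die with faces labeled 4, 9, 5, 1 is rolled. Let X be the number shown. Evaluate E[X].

E[X | heads] = (5+9+8+9)/4 = 31/4.
E[X | tails] = (4+9+5+1)/4 = 19/4.
By the law of total expectation,
E[X] = (1/2)·(31/4) + (1/2)·(19/4) = 25/4.

25/4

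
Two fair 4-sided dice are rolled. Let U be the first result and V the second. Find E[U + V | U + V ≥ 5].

Outcomes with U + V ≥ 5: (1,4), (2,3), (2,4), (3,2), (3,3), (3,4), (4,1), (4,2), (4,3), (4,4), each with probability 1/16.
E[U + V | U + V ≥ 5] = (5 + 5 + 6 + 5 + 6 + 7 + 5 + 6 + 7 + 8) / 10 = 6.

6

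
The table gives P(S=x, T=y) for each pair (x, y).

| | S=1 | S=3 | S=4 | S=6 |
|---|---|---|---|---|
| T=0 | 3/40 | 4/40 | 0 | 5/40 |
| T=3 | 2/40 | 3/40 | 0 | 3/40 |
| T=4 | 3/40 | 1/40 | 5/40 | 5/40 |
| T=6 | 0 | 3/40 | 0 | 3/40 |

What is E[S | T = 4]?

4

P(T = 4) = 7/20.
Summing S·P(S=x,T=y) over the conditioning event gives 7/5.
E[S | T = 4] = (7/5) / (7/20) = 4.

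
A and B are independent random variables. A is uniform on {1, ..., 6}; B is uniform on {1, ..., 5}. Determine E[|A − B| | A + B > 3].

53/27

P(A + B > 3) = 9/10.
Summing |A−B|·P(x,y) over outcomes with A + B > 3 gives 53/30.
E[|A − B| | A + B > 3] = (53/30) / (9/10) = 53/27.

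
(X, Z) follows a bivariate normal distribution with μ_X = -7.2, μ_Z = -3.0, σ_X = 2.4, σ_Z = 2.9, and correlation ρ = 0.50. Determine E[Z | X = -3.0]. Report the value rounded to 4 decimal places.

-0.4625

E[Z | X=x] = μ_Z + ρ(σ_Z/σ_X)(x − μ_X) for jointly normal variables.
E[Z | X=-3.0] = -3.0 + (0.50)·(2.9/2.4)·(-3.0 − (-7.2)) = -3.0 + (0.60417)·(4.2) = -0.4625.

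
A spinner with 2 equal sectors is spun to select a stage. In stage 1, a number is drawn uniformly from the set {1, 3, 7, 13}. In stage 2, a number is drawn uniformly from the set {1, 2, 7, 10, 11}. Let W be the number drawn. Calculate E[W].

E[W | stage 1] = (1+3+7+13)/4 = 6.
E[W | stage 2] = (1+2+7+10+11)/5 = 31/5.
E[W] = (1/2)·(6) + (1/2)·(31/5) = 61/10.

61/10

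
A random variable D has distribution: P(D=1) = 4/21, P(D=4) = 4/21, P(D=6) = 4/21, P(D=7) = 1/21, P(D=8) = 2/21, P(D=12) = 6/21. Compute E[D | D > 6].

P(D > 6) = 3/7.
Σ over the event: 7·1/21 + 8·2/21 + 12·2/7 = 95/21.
E[D | D > 6] = (95/21) / (3/7) = 95/9.

95/9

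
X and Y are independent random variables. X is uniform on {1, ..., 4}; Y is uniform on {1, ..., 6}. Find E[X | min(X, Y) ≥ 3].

7/2

Outcomes with min(X, Y) ≥ 3: (3,3), (3,4), (3,5), (3,6), (4,3), (4,4), (4,5), (4,6), each with probability 1/24.
E[X | min(X, Y) ≥ 3] = (3 + 3 + 3 + 3 + 4 + 4 + 4 + 4) / 8 = 7/2.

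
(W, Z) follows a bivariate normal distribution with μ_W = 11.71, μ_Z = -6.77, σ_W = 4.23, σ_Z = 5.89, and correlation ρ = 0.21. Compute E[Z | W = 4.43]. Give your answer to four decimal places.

-8.8988

E[Z | W=x] = μ_Z + ρ(σ_Z/σ_W)(x − μ_W) for jointly normal variables.
E[Z | W=4.43] = -6.77 + (0.21)·(5.89/4.23)·(4.43 − (11.71)) = -6.77 + (0.292411)·(-7.28) = -8.8988.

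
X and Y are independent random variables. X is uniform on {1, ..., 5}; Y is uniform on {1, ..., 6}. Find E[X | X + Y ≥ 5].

10/3

P(X + Y ≥ 5) = 4/5.
Summing X·P(x,y) over outcomes with X + Y ≥ 5 gives 8/3.
E[X | X + Y ≥ 5] = (8/3) / (4/5) = 10/3.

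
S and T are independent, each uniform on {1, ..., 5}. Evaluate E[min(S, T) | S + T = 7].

Outcomes with S + T = 7: (2,5), (3,4), (4,3), (5,2), each with probability 1/25.
E[min(S, T) | S + T = 7] = (2 + 3 + 3 + 2) / 4 = 5/2.

5/2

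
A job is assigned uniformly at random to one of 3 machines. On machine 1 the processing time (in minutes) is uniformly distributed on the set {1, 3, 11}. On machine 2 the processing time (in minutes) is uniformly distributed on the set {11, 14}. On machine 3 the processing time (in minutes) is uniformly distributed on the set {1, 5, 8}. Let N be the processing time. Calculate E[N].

E[N | machine 1] = (1+3+11)/3 = 5.
E[N | machine 2] = (11+14)/2 = 25/2.
E[N | machine 3] = (1+5+8)/3 = 14/3.
E[N] = (1/3)·(5) + (1/3)·(25/2) + (1/3)·(14/3) = 133/18.

133/18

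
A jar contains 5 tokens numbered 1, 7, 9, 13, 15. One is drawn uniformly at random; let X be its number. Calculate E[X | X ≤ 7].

P(X ≤ 7) = 2/5.
Σ over the event: 1·1/5 + 7·1/5 = 8/5.
E[X | X ≤ 7] = (8/5) / (2/5) = 4.

4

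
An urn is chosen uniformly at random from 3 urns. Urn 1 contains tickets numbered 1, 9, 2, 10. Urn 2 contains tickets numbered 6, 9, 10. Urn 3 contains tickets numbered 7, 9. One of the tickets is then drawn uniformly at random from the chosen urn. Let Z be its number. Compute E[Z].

E[Z | urn 1] = (1+9+2+10)/4 = 11/2.
E[Z | urn 2] = (6+9+10)/3 = 25/3.
E[Z | urn 3] = (7+9)/2 = 8.
By the law of total expectation,
E[Z] = (1/3)·(11/2) + (1/3)·(25/3) + (1/3)·(8) = 131/18.

131/18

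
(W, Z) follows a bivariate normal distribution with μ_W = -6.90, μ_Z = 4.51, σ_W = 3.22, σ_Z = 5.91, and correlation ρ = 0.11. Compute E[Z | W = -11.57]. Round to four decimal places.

3.5672

The regression of Z on W has slope ρ·σ_Z/σ_W and passes through (μ_W, μ_Z).
E[Z | W=-11.57] = 4.51 + (0.11)·(5.91/3.22)·(-11.57 − (-6.90)) = 4.51 + (0.20189)·(-4.67) = 3.5672.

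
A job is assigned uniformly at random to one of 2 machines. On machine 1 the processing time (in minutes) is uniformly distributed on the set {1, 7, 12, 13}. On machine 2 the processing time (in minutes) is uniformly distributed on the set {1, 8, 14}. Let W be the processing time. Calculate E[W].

E[W | machine 1] = (1+7+12+13)/4 = 33/4.
E[W | machine 2] = (1+8+14)/3 = 23/3.
E[W] = (1/2)·(33/4) + (1/2)·(23/3) = 191/24.

191/24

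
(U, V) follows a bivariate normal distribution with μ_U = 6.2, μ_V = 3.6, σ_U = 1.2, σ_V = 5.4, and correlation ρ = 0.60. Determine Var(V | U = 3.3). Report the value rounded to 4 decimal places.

For a bivariate normal, Var(V | U=x) = σ_V²(1 − ρ²).
Var(V | U=3.3) = (5.4)²·(1 − (0.60)²) = 29.16·0.64 = 18.6624.

18.6624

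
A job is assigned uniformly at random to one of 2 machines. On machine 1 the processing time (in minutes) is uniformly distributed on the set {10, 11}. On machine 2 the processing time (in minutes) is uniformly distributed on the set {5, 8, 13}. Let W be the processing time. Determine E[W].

E[W | machine 1] = (10+11)/2 = 21/2.
E[W | machine 2] = (5+8+13)/3 = 26/3.
E[W] = (1/2)·(21/2) + (1/2)·(26/3) = 115/12.

115/12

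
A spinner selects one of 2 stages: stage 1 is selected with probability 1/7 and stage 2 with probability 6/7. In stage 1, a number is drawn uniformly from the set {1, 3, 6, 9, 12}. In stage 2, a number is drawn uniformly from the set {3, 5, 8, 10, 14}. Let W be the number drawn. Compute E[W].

E[W | stage 1] = (1+3+6+9+12)/5 = 31/5.
E[W | stage 2] = (3+5+8+10+14)/5 = 8.
E[W] = (1/7)·(31/5) + (6/7)·(8) = 271/35.

271/35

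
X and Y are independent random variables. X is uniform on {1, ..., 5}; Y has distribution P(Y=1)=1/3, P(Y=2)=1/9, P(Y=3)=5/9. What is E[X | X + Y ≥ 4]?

125/38

P(X + Y ≥ 4) = 38/45.
Summing X·P(x,y) over outcomes with X + Y ≥ 4 gives 25/9.
E[X | X + Y ≥ 4] = (25/9) / (38/45) = 125/38.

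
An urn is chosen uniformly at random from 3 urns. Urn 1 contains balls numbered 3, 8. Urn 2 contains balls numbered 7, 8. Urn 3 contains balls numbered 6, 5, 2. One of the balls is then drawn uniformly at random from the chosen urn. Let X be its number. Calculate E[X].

E[X | urn 1] = (3+8)/2 = 11/2.
E[X | urn 2] = (7+8)/2 = 15/2.
E[X | urn 3] = (6+5+2)/3 = 13/3.
E[X] = (1/3)·(11/2) + (1/3)·(15/2) + (1/3)·(13/3) = 52/9.

52/9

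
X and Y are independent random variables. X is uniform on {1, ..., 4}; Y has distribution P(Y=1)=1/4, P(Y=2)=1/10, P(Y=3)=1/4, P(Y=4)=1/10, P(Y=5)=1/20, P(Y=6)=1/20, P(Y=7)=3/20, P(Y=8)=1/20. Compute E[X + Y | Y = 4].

13/2

P(Y = 4) = 1/10.
Summing (X+Y)·P(x,y) over outcomes with Y = 4 gives 13/20.
E[X + Y | Y = 4] = (13/20) / (1/10) = 13/2.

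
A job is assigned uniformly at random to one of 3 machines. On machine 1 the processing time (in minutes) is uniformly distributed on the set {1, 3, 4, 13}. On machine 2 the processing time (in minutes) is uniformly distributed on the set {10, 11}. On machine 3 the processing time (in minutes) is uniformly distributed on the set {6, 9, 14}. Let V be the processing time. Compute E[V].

305/36

E[V | machine 1] = (1+3+4+13)/4 = 21/4.
E[V | machine 2] = (10+11)/2 = 21/2.
E[V | machine 3] = (6+9+14)/3 = 29/3.
E[V] = (1/3)·(21/4) + (1/3)·(21/2) + (1/3)·(29/3) = 305/36.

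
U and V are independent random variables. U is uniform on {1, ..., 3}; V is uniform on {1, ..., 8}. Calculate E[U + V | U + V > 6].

P(U + V > 6) = 1/2.
Summing (U+V)·P(x,y) over outcomes with U + V > 6 gives 103/24.
E[U + V | U + V > 6] = (103/24) / (1/2) = 103/12.

103/12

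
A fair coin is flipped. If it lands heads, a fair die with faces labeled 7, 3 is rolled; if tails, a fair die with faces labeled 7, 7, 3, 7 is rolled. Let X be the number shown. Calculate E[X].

11/2

E[X | heads] = (7+3)/2 = 5.
E[X | tails] = (7+7+3+7)/4 = 6.
By the law of total expectation,
E[X] = (1/2)·(5) + (1/2)·(6) = 11/2.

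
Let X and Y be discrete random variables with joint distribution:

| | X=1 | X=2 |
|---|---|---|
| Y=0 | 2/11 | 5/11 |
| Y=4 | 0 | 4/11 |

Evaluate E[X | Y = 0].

P(Y = 0) = 7/11.
Σ X·P over the event = 1·(2/11) + 2·(5/11) = 12/11.
E[X | Y = 0] = (12/11) / (7/11) = 12/7.

12/7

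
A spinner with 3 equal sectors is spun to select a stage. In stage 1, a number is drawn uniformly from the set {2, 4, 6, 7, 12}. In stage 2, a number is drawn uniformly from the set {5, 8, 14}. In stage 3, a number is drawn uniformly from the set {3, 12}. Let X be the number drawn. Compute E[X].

E[X | stage 1] = (2+4+6+7+12)/5 = 31/5.
E[X | stage 2] = (5+8+14)/3 = 9.
E[X | stage 3] = (3+12)/2 = 15/2.
E[X] = (1/3)·(31/5) + (1/3)·(9) + (1/3)·(15/2) = 227/30.

227/30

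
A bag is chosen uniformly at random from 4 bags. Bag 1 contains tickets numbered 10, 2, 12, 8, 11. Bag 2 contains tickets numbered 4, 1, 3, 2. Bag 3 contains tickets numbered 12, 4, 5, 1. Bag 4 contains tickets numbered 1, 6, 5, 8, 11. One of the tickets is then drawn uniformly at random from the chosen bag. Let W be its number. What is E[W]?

E[W | bag 1] = (10+2+12+8+11)/5 = 43/5.
E[W | bag 2] = (4+1+3+2)/4 = 5/2.
E[W | bag 3] = (12+4+5+1)/4 = 11/2.
E[W | bag 4] = (1+6+5+8+11)/5 = 31/5.
By the law of total expectation,
E[W] = (1/4)·(43/5) + (1/4)·(5/2) + (1/4)·(11/2) + (1/4)·(31/5) = 57/10.

57/10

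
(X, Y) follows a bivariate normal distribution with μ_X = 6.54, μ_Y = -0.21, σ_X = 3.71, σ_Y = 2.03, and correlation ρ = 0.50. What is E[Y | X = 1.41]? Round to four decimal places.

The regression of Y on X has slope ρ·σ_Y/σ_X and passes through (μ_X, μ_Y).
E[Y | X=1.41] = -0.21 + (0.50)·(2.03/3.71)·(1.41 − (6.54)) = -0.21 + (0.27358)·(-5.13) = -1.6135.

-1.6135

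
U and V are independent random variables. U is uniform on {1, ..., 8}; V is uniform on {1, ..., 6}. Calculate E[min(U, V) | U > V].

77/27

P(U > V) = 9/16.
Summing min(U,V)·P(x,y) over outcomes with U > V gives 77/48.
E[min(U, V) | U > V] = (77/48) / (9/16) = 77/27.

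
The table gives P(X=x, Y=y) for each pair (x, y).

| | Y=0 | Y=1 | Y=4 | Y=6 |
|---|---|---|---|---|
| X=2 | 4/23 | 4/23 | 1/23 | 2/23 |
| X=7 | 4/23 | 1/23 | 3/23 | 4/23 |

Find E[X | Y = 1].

P(Y = 1) = 5/23.
Summing X·P(X=x,Y=y) over the conditioning event gives 15/23.
E[X | Y = 1] = (15/23) / (5/23) = 3.

3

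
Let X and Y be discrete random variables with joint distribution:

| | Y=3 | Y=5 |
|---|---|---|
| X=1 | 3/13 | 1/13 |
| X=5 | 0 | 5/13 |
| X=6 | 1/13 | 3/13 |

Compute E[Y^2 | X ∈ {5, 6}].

P(X ∈ {5, 6}) = 9/13.
Σ Y^2·P over the event = 25·(5/13) + 9·(1/13) + 25·(3/13) = 209/13.
E[Y^2 | X ∈ {5, 6}] = (209/13) / (9/13) = 209/9.

209/9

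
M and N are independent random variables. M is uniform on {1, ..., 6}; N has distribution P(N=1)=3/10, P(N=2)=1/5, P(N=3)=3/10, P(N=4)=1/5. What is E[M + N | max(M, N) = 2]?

P(max(M, N) = 2) = 7/60.
Summing (M+N)·P(x,y) over outcomes with max(M, N) = 2 gives 23/60.
E[M + N | max(M, N) = 2] = (23/60) / (7/60) = 23/7.

23/7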